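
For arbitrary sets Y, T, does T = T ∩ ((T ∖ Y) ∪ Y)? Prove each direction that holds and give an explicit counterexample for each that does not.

Both inclusions hold.

(⟹) Let x ∈ T. Then either x ∈ T and x ∉ Y; or x ∈ Y ∩ T. In each case x ∈ T ∩ ((T ∖ Y) ∪ Y), so T ⊆ T ∩ ((T ∖ Y) ∪ Y).

(⟸) Let x ∈ T ∩ ((T ∖ Y) ∪ Y). Then either x ∈ T and x ∉ Y; or x ∈ Y ∩ T. In each case x ∈ T, so T ∩ ((T ∖ Y) ∪ Y) ⊆ T.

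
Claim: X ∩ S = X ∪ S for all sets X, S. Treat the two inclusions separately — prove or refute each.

(⊆) Let x ∈ X ∩ S. Then x ∈ X ∩ S, from which x ∈ X ∪ S.

(⊇) This inclusion fails. Take X = {1}, S = ∅; then 1 ∈ X ∪ S but 1 ∉ X ∩ S.

Only the forward inclusion holds.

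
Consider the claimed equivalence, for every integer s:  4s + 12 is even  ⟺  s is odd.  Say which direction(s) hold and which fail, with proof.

Only the converse holds.

Forward direction. This fails: take s = 2. Then 4s + 12 = 20, which is even, yet s = 2 is even, not odd.

Converse. Suppose s is odd. Since 4 is even, 4s is even for every s, so 4s + 12 has the same parity as 12, which is even. Hence 4s + 12 is even.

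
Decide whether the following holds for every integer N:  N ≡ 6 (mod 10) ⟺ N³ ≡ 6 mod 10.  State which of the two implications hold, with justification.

The biconditional holds.

(⇒) Suppose N ≡ 6 (mod 10). Write N = 10j + 6. Then (10j + 6)³ = 1000j³ + 1800j² + 1080j + 216 = 10(100j³ + 180j² + 108j + 21) + 6, so N³ ≡ 6 (mod 10).

(⇐) Conversely, suppose N³ ≡ 6 (mod 10). The only residue r in {0, …, 9} with r³ ≡ 6 (mod 10) is r = 6, so N ≡ 6 (mod 10).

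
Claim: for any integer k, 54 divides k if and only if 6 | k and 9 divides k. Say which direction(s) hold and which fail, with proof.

Only the forward implication holds.

(⇒) If 54 ∣ k, write k = 54q. Since 54 = 9·6, k = 6·(9q), so 6 ∣ k; and since 54 = 6·9, k = 9·(6q), so 9 ∣ k.

(⇐) This fails: take k = 18. Both 6 ∣ 18 and 9 ∣ 18, yet 18 is not a multiple of 54 (since 18 = 0·54 + 18), so 54 ∤ 18.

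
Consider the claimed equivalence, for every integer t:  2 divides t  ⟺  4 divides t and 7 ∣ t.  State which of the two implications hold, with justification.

Only the converse holds.

(⟹) This fails: take t = 2. Certainly 2 ∣ 2, but 4 ∤ 2.

(⟸) Suppose 4 ∣ t and 7 ∣ t. Any common multiple of 4 and 7 is a multiple of their lcm; here gcd(4, 7) = 1, so lcm(4, 7) = 4·7 = 28, so 28 ∣ t. Since 2 ∣ 28, it follows that 2 ∣ t.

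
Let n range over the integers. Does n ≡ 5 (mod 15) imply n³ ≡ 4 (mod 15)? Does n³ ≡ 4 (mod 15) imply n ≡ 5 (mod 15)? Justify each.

Neither direction holds.

(→) This fails: take n = 5. Then 5 ≡ 5 (mod 15), but 5³ = 125 ≡ 5 (mod 15), not 4.

(←) This fails: take n = 4. Then 4³ = 64 ≡ 4 (mod 15), yet 4 ≡ 4 (mod 15), not 5.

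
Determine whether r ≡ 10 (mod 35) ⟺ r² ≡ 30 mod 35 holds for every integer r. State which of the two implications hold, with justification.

Only the forward implication holds.

(⟹) Suppose r ≡ 10 (mod 35). Write r = 35j + 10. Then (35j + 10)² = 1225j² + 700j + 100 = 35(35j² + 20j + 2) + 30, so r² ≡ 30 (mod 35).

(⟸) This fails: take r = 25. Then 25² = 625 ≡ 30 (mod 35), yet 25 ≡ 25 (mod 35), not 10.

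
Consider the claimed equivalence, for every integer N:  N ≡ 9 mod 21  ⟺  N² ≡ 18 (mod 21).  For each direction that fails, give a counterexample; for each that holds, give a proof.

Not equivalent: only (⇒) holds.

(→) Suppose N ≡ 9 mod 21. Write N = 21j + 9. Then (21j + 9)² = 441j² + 378j + 81 = 21(21j² + 18j + 3) + 18, so N² ≡ 18 (mod 21).

(←) This fails: take N = 12. Then 12² = 144 ≡ 18 (mod 21), yet 12 ≡ 12 (mod 21), not 9.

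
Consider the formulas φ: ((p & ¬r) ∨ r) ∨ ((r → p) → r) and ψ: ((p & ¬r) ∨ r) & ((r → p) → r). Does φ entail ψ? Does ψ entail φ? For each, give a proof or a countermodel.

(⇒) fails; (⇐) holds.

(⇒) This fails. Under r = F, p = T, the left side is true but the right side is false.

(⇐) Assume the antecedent. If r is true, ((p & ¬r) ∨ r) ∨ ((r → p) → r) reduces to true regardless of the other variables. If r is false, the antecedent cannot hold. Either way ((p & ¬r) ∨ r) ∨ ((r → p) → r) holds.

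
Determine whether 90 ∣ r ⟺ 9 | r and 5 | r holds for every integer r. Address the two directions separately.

The forward direction holds; the converse fails.

(⟸) This fails: take r = 45. Both 9 ∣ 45 and 5 ∣ 45, yet 45 is not a multiple of 90 (since 45 = 0·90 + 45), so 90 ∤ 45.

(⟹) If 90 ∣ r, write r = 90q. Since 90 = 10·9, r = 9·(10q), so 9 ∣ r; and since 90 = 18·5, r = 5·(18q), so 5 ∣ r.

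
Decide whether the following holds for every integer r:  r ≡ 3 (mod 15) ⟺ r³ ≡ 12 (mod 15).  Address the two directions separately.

The biconditional holds.

(⟸) Suppose r³ ≡ 12 (mod 15). The only residue r in {0, …, 14} with r³ ≡ 12 (mod 15) is r = 3, so r ≡ 3 (mod 15).

(⟹) Suppose r ≡ 3 (mod 15). Write r = 15j + 3. Then (15j + 3)³ = 3375j³ + 2025j² + 405j + 27 = 15(225j³ + 135j² + 27j + 1) + 12, so r³ ≡ 12 (mod 15).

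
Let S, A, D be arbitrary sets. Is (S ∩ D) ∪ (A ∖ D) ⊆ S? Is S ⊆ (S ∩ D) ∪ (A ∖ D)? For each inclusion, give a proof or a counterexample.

Both inclusions fail.

Forward inclusion. This inclusion fails. Take S = ∅, A = {1}, D = ∅; then 1 ∈ (S ∩ D) ∪ (A ∖ D) but 1 ∉ S.

Reverse inclusion. This inclusion fails. Take S = {1}, A = ∅, D = ∅; then 1 ∈ S but 1 ∉ (S ∩ D) ∪ (A ∖ D).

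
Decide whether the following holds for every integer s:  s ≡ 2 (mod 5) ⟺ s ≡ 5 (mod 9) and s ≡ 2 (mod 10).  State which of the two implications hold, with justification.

Converse. If s ≡ 5 (mod 9) and s ≡ 2 (mod 10), then by the Chinese remainder theorem s ≡ 32 (mod 90). Since 32 ≡ 2 (mod 5) and 5 ∣ 90, we get s ≡ 2 (mod 5).

Forward direction. This fails: s = 2 gives 2 ≡ 2 (mod 5) but 2 ≡ 2 (mod 9), so the conjunction on the right does not hold.

Only the reverse direction holds.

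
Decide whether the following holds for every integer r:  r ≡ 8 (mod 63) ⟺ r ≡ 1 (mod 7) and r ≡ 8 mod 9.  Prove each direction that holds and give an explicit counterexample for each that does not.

Equivalent; both directions hold.

[⇒] Suppose r ≡ 8 (mod 63); write r = 63j + 8. Since 7 ∣ 63, reducing mod 7 gives r ≡ 8 ≡ 1 (mod 7); since 9 ∣ 63, reducing mod 9 gives r ≡ 8 (mod 9).

[⇐] Conversely, if r ≡ 1 (mod 7) and r ≡ 8 (mod 9), then by the Chinese remainder theorem r ≡ 8 (mod 63). This is exactly r ≡ 8 (mod 63).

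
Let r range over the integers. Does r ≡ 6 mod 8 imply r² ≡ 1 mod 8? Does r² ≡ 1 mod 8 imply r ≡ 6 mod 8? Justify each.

[⇒] This fails: take r = 6. Then 6 ≡ 6 (mod 8), but 6² = 36 ≡ 4 (mod 8), not 1.

[⇐] This fails: take r = 1. Then 1² = 1 ≡ 1 (mod 8), yet 1 ≡ 1 (mod 8), not 6.

Both directions fail.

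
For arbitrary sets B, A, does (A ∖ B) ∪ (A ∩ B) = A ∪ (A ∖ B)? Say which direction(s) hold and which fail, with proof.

(⊆) Let x ∈ (A ∖ B) ∪ (A ∩ B). Then either x ∈ A and x ∉ B; or x ∈ B ∩ A. In each case x ∈ A ∪ (A ∖ B), so (A ∖ B) ∪ (A ∩ B) ⊆ A ∪ (A ∖ B).

(⊇) Let x ∈ A ∪ (A ∖ B). Then either x ∈ A and x ∉ B; or x ∈ B ∩ A. In each case x ∈ (A ∖ B) ∪ (A ∩ B), so A ∪ (A ∖ B) ⊆ (A ∖ B) ∪ (A ∩ B).

Both inclusions hold; the sets are equal.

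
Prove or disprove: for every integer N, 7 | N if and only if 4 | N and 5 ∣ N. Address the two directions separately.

Neither direction holds.

[⇒] This fails: take N = 7. Certainly 7 ∣ 7, but 4 ∤ 7.

[⇐] This fails: take N = 20. Both 4 ∣ 20 and 5 ∣ 20, yet 20 is not a multiple of 7 (since 20 = 2·7 + 6), so 7 ∤ 20.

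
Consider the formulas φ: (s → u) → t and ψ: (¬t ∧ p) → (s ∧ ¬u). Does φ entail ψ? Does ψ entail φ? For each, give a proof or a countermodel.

[⇒] Assume the antecedent. If t is true, (¬t ∧ p) → (s ∧ ¬u) reduces to true regardless of the other variables. If t is false, the antecedent forces (t = F, p = F, s = T, u = F) or (t = F, p = T, s = T, u = F), and (¬t ∧ p) → (s ∧ ¬u) holds there. Either way (¬t ∧ p) → (s ∧ ¬u) holds.

[⇐] This fails. Under t = F, p = F, s = F, u = F, the left side is false but the right side is true.

(⇒) holds; (⇐) fails.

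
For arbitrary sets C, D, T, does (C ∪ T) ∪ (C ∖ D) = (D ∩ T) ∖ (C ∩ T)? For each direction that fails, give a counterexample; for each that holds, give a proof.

(⊆) fails; (⊇) holds.

(⊆) This inclusion fails. Take C = {1}, D = ∅, T = ∅; then 1 ∈ (C ∪ T) ∪ (C ∖ D) but 1 ∉ (D ∩ T) ∖ (C ∩ T).

(⊇) Let x ∈ (D ∩ T) ∖ (C ∩ T). Then x ∈ D ∩ T and x ∉ C, from which x ∈ (C ∪ T) ∪ (C ∖ D).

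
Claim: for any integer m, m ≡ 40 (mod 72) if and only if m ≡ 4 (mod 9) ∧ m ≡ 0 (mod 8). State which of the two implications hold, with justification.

(⇒) Suppose m ≡ 40 (mod 72); write m = 72j + 40. Since 9 ∣ 72, reducing mod 9 gives m ≡ 40 ≡ 4 (mod 9); since 8 ∣ 72, reducing mod 8 gives m ≡ 40 ≡ 0 (mod 8).

(⇐) Conversely, if m ≡ 4 (mod 9) and m ≡ 0 (mod 8), then by the Chinese remainder theorem m ≡ 40 (mod 72). This is exactly m ≡ 40 (mod 72).

Both directions hold.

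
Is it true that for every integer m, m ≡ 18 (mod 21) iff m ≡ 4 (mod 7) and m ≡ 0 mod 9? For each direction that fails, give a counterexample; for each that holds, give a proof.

(⇒) This fails: m = 60 gives 60 ≡ 18 (mod 21) but 60 ≡ 6 (mod 9), so the conjunction on the right does not hold.

(⇐) Conversely, if m ≡ 4 (mod 7) and m ≡ 0 (mod 9), then by the Chinese remainder theorem m ≡ 18 (mod 63). Since 18 ≡ 18 (mod 21) and 21 ∣ 63, we get m ≡ 18 (mod 21).

Only the reverse direction holds.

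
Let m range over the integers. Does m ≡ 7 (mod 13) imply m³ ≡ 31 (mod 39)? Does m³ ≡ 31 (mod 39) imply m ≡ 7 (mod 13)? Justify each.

[⇒] This fails: take m = 20. Then 20 ≡ 7 (mod 13), but 20³ = 8000 ≡ 5 (mod 39), not 31.

[⇐] This fails: take m = 34. Then 34³ = 39304 ≡ 31 (mod 39), yet 34 ≡ 8 (mod 13), not 7.

Both directions fail.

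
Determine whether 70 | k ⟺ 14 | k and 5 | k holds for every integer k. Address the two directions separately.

(←) Suppose 14 ∣ k and 5 ∣ k. Any common multiple of 14 and 5 is a multiple of their lcm; here gcd(14, 5) = 1, so lcm(14, 5) = 14·5 = 70, so 70 ∣ k.

(→) If 70 ∣ k, write k = 70q. Since 70 = 5·14, k = 14·(5q), so 14 ∣ k; and since 70 = 14·5, k = 5·(14q), so 5 ∣ k.

Both directions hold; the statement is true.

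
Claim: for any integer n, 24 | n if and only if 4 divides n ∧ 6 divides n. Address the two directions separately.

Only the forward implication holds.

Forward direction. If 24 ∣ n, write n = 24q. Since 24 = 6·4, n = 4·(6q), so 4 ∣ n; and since 24 = 4·6, n = 6·(4q), so 6 ∣ n.

Converse. This fails: take n = 12. Both 4 ∣ 12 and 6 ∣ 12, yet 12 is not a multiple of 24 (since 12 = 0·24 + 12), so 24 ∤ 12.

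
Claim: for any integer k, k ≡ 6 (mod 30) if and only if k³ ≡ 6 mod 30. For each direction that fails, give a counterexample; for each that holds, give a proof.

The biconditional holds.

[⇒] Suppose k ≡ 6 (mod 30). Write k = 30j + 6. Then (30j + 6)³ = 27000j³ + 16200j² + 3240j + 216 = 30(900j³ + 540j² + 108j + 7) + 6, so k³ ≡ 6 (mod 30).

[⇐] Conversely, suppose k³ ≡ 6 (mod 30). The only residue r in {0, …, 29} with r³ ≡ 6 (mod 30) is r = 6, so k ≡ 6 (mod 30).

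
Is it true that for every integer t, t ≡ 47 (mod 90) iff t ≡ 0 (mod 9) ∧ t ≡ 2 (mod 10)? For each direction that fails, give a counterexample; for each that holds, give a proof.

Neither direction holds.

Forward direction. This fails: t = 47 gives 47 ≡ 47 (mod 90) but 47 ≡ 2 (mod 9), so the conjunction on the right does not hold.

Converse. This fails: t = 72 satisfies both congruences on the right (72 ≡ 0 mod 9 and 72 ≡ 2 mod 10) yet 72 ≡ 72 (mod 90), not 47.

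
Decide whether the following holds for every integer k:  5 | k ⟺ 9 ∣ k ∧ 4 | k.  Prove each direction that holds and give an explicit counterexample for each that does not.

Both directions fail.

Forward direction. This fails: take k = 5. Certainly 5 ∣ 5, but 9 ∤ 5.

Converse. This fails: take k = 36. Both 9 ∣ 36 and 4 ∣ 36, yet 36 is not a multiple of 5 (since 36 = 7·5 + 1), so 5 ∤ 36.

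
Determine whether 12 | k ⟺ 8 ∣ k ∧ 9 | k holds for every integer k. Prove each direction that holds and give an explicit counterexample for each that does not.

(⇒) This fails: take k = 12. Certainly 12 ∣ 12, but 8 ∤ 12.

(⇐) Suppose 8 ∣ k and 9 ∣ k. Any common multiple of 8 and 9 is a multiple of their lcm; here gcd(8, 9) = 1, so lcm(8, 9) = 8·9 = 72, so 72 ∣ k. Since 12 ∣ 72, it follows that 12 ∣ k.

(⇒) fails; (⇐) holds.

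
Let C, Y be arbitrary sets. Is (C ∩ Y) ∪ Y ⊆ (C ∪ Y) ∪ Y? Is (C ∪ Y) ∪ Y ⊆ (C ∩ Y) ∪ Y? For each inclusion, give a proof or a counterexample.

(⊆) holds; (⊇) fails.

Forward inclusion. Let x ∈ (C ∩ Y) ∪ Y. Then either x ∈ Y and x ∉ C; or x ∈ C ∩ Y. In each case x ∈ (C ∪ Y) ∪ Y, so (C ∩ Y) ∪ Y ⊆ (C ∪ Y) ∪ Y.

Reverse inclusion. This inclusion fails. Take C = {1}, Y = ∅; then 1 ∈ (C ∪ Y) ∪ Y but 1 ∉ (C ∩ Y) ∪ Y.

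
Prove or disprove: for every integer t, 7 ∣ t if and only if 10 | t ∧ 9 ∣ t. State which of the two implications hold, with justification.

(⇒) fails and (⇐) fails.

(→) This fails: take t = 7. Certainly 7 ∣ 7, but 10 ∤ 7.

(←) This fails: take t = 90. Both 10 ∣ 90 and 9 ∣ 90, yet 90 is not a multiple of 7 (since 90 = 12·7 + 6), so 7 ∤ 90.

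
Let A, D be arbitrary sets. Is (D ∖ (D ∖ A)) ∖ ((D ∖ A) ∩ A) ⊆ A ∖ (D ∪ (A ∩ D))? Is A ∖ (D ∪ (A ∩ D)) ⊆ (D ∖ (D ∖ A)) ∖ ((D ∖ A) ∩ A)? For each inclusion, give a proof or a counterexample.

(⊆) fails and (⊇) fails.

Forward inclusion. This inclusion fails. Take A = {1}, D = {1}; then 1 ∈ (D ∖ (D ∖ A)) ∖ ((D ∖ A) ∩ A) but 1 ∉ A ∖ (D ∪ (A ∩ D)).

Reverse inclusion. This inclusion fails. Take A = {1}, D = ∅; then 1 ∈ A ∖ (D ∪ (A ∩ D)) but 1 ∉ (D ∖ (D ∖ A)) ∖ ((D ∖ A) ∩ A).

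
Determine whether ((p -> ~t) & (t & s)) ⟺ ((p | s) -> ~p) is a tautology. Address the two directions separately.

(←) This fails. Under s = F, t = F, p = F, the left side is false but the right side is true.

(→) Assume the antecedent. If s is true, the antecedent forces (s = T, t = T, p = F), and (p | s) -> ~p holds there. If s is false, the antecedent cannot hold. Either way (p | s) -> ~p holds.

Only the forward direction holds.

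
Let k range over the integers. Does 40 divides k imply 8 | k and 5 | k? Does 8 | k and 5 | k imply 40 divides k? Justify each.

(⟹) If 40 ∣ k, write k = 40q. Since 40 = 5·8, k = 8·(5q), so 8 ∣ k; and since 40 = 8·5, k = 5·(8q), so 5 ∣ k.

(⟸) Suppose 8 ∣ k and 5 ∣ k. Any common multiple of 8 and 5 is a multiple of their lcm; here gcd(8, 5) = 1, so lcm(8, 5) = 8·5 = 40, so 40 ∣ k.

Both directions hold.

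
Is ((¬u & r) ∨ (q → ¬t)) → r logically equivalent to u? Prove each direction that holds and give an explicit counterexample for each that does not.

Neither direction holds.

(⇒) This fails. Under q = T, u = F, t = T, r = F, the left side is true but the right side is false.

(⇐) This fails. Under q = F, u = T, t = F, r = F, the left side is false but the right side is true.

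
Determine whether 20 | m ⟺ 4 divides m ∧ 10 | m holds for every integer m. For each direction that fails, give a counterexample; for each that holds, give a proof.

[⇒] If 20 ∣ m, write m = 20q. Since 20 = 5·4, m = 4·(5q), so 4 ∣ m; and since 20 = 2·10, m = 10·(2q), so 10 ∣ m.

[⇐] Suppose 4 ∣ m and 10 ∣ m. Any common multiple of 4 and 10 is a multiple of their lcm; here lcm(4, 10) = 4·10/gcd(4, 10) = 40/2 = 20, so 20 ∣ m.

The biconditional holds.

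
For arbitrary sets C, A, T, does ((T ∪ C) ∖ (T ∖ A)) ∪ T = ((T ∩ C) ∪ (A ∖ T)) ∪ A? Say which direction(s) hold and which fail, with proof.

(⟹) This inclusion fails. Take C = {1}, A = ∅, T = ∅; then 1 ∈ ((T ∪ C) ∖ (T ∖ A)) ∪ T but 1 ∉ ((T ∩ C) ∪ (A ∖ T)) ∪ A.

(⟸) This inclusion fails. Take C = ∅, A = {1}, T = ∅; then 1 ∈ ((T ∩ C) ∪ (A ∖ T)) ∪ A but 1 ∉ ((T ∪ C) ∖ (T ∖ A)) ∪ T.

Neither inclusion holds.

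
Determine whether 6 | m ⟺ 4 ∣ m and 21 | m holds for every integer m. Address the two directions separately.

Not equivalent: only (⇐) holds.

[⇒] This fails: take m = 6. Certainly 6 ∣ 6, but 4 ∤ 6.

[⇐] Suppose 4 ∣ m and 21 ∣ m. Any common multiple of 4 and 21 is a multiple of their lcm; here gcd(4, 21) = 1, so lcm(4, 21) = 4·21 = 84, so 84 ∣ m. Since 6 ∣ 84, it follows that 6 ∣ m.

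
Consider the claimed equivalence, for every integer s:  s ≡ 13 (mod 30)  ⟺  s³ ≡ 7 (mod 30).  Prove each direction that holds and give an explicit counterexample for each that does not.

(⇒) Suppose s ≡ 13 (mod 30). Write s = 30j + 13. Then (30j + 13)³ = 27000j³ + 35100j² + 15210j + 2197 = 30(900j³ + 1170j² + 507j + 73) + 7, so s³ ≡ 7 (mod 30).

(⇐) Conversely, suppose s³ ≡ 7 (mod 30). The only residue r in {0, …, 29} with r³ ≡ 7 (mod 30) is r = 13, so s ≡ 13 (mod 30).

Equivalent; both directions hold.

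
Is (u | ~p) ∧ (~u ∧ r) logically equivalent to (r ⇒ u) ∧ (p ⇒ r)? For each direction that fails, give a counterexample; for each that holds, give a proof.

(→) This fails. Under r = T, p = F, u = F, the left side is true but the right side is false.

(←) This fails. Under r = F, p = F, u = F, the left side is false but the right side is true.

Neither direction holds.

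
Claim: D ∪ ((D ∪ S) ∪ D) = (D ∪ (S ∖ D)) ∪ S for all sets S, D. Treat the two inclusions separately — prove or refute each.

(⊆) Let x ∈ D ∪ ((D ∪ S) ∪ D). Then either x ∈ S and x ∉ D; or x ∈ D and x ∉ S; or x ∈ S ∩ D. In each case x ∈ (D ∪ (S ∖ D)) ∪ S, so D ∪ ((D ∪ S) ∪ D) ⊆ (D ∪ (S ∖ D)) ∪ S.

(⊇) Let x ∈ (D ∪ (S ∖ D)) ∪ S. Then either x ∈ S and x ∉ D; or x ∈ D and x ∉ S; or x ∈ S ∩ D. In each case x ∈ D ∪ ((D ∪ S) ∪ D), so (D ∪ (S ∖ D)) ∪ S ⊆ D ∪ ((D ∪ S) ∪ D).

Both inclusions hold; the sets are equal.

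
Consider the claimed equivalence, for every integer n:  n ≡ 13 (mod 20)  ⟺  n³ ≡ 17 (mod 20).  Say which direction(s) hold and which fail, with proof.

Both directions hold.

(→) Suppose n ≡ 13 (mod 20). Write n = 20j + 13. Then (20j + 13)³ = 8000j³ + 15600j² + 10140j + 2197 = 20(400j³ + 780j² + 507j + 109) + 17, so n³ ≡ 17 (mod 20).

(←) Conversely, suppose n³ ≡ 17 (mod 20). The only residue r in {0, …, 19} with r³ ≡ 17 (mod 20) is r = 13, so n ≡ 13 (mod 20).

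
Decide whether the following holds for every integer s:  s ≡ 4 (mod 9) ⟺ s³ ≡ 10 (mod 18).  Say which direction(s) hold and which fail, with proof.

[⇒] This fails: take s = 13. Then 13 ≡ 4 (mod 9), but 13³ = 2197 ≡ 1 (mod 18), not 10.

[⇐] This fails: take s = 10. Then 10³ = 1000 ≡ 10 (mod 18), yet 10 ≡ 1 (mod 9), not 4.

Both directions fail.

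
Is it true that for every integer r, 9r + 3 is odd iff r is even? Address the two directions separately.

(→) Suppose 9r + 3 is odd. Since 9 is odd, 9r and r have the same parity, so 9r + 3 ≡ r + 3 (mod 2). As 3 is odd, 9r + 3 is odd exactly when r is even. Thus r is even.

(←) Conversely, suppose r is even; write r = 2j. Then 9r + 3 = 9·(2j) + 3 = 2·9j + 3, which is odd.

Equivalent; both directions hold.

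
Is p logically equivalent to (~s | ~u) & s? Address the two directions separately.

(⟹) This fails. Under u = F, p = T, s = F, the left side is true but the right side is false.

(⟸) This fails. Under u = F, p = F, s = T, the left side is false but the right side is true.

Both directions fail.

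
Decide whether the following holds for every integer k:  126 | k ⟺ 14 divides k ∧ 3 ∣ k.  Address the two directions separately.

(⇒) If 126 ∣ k, write k = 126q. Since 126 = 9·14, k = 14·(9q), so 14 ∣ k; and since 126 = 42·3, k = 3·(42q), so 3 ∣ k.

(⇐) This fails: take k = 42. Both 14 ∣ 42 and 3 ∣ 42, yet 42 is not a multiple of 126 (since 42 = 0·126 + 42), so 126 ∤ 42.

Not equivalent: only (⇒) holds.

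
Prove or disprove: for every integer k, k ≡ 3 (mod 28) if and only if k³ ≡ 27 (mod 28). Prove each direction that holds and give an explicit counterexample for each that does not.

(→) Suppose k ≡ 3 (mod 28). Write k = 28j + 3. Then (28j + 3)³ = 21952j³ + 7056j² + 756j + 27 = 28(784j³ + 252j² + 27j) + 27, so k³ ≡ 27 (mod 28).

(←) This fails: take k = 19. Then 19³ = 6859 ≡ 27 (mod 28), yet 19 ≡ 19 (mod 28), not 3.

Only the forward implication holds.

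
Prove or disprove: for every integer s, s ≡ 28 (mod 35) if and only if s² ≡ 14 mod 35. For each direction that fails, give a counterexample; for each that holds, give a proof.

Not equivalent: only (⇒) holds.

Forward direction. Suppose s ≡ 28 (mod 35). Write s = 35j + 28. Then (35j + 28)² = 1225j² + 1960j + 784 = 35(35j² + 56j + 22) + 14, so s² ≡ 14 (mod 35).

Converse. This fails: take s = 7. Then 7² = 49 ≡ 14 (mod 35), yet 7 ≡ 7 (mod 35), not 28.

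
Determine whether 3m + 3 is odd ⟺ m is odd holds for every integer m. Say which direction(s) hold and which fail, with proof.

Neither implication holds.

(→) This fails: m = 6 gives 3m + 3 = 21, which is odd, but 6 is even, not odd.

(←) This also fails: m = 1 is odd, but 3m + 3 = 6 is even, not odd.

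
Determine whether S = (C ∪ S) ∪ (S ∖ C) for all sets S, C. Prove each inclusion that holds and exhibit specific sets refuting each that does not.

(⊆) Let x ∈ S. Then either x ∈ S and x ∉ C; or x ∈ S ∩ C. In each case x ∈ (C ∪ S) ∪ (S ∖ C), so S ⊆ (C ∪ S) ∪ (S ∖ C).

(⊇) This inclusion fails. Take S = ∅, C = {1}; then 1 ∈ (C ∪ S) ∪ (S ∖ C) but 1 ∉ S.

The sets are not equal: only the forward inclusion holds.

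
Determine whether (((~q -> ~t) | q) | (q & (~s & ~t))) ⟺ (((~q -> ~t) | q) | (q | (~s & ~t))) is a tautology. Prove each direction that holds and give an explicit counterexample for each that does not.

Both implications hold.

(⇒) Assume the antecedent. If q is true, the consequent reduces to true regardless of the other variables. If q is false, the antecedent forces (q = F, s = F, t = F) or (q = F, s = T, t = F), and the consequent holds there. Either way the consequent holds.

(⇐) Assume the antecedent. If q is true, the consequent reduces to true regardless of the other variables. If q is false, the antecedent forces (q = F, s = F, t = F) or (q = F, s = T, t = F), and the consequent holds there. Either way the consequent holds.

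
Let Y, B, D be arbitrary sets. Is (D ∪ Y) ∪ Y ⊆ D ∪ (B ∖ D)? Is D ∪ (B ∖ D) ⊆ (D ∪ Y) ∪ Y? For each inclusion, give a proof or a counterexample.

Neither inclusion holds.

(⟹) This inclusion fails. Take Y = {1}, B = ∅, D = ∅; then 1 ∈ (D ∪ Y) ∪ Y but 1 ∉ D ∪ (B ∖ D).

(⟸) This inclusion fails. Take Y = ∅, B = {1}, D = ∅; then 1 ∈ D ∪ (B ∖ D) but 1 ∉ (D ∪ Y) ∪ Y.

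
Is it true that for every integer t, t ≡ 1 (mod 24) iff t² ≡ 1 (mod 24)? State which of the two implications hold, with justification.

The forward direction holds; the converse fails.

[⇒] Suppose t ≡ 1 (mod 24). Write t = 24j + 1. Then (24j + 1)² = 576j² + 48j + 1 = 24(24j² + 2j) + 1, so t² ≡ 1 (mod 24).

[⇐] This fails: take t = 5. Then 5² = 25 ≡ 1 (mod 24), yet 5 ≡ 5 (mod 24), not 1.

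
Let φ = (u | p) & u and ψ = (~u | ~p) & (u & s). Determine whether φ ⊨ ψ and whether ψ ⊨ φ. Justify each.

Only the reverse direction holds.

(→) This fails. Under s = F, p = F, u = T, the left side is true but the right side is false.

(←) Assume the antecedent. If s is true, the antecedent forces (s = T, p = F, u = T), and (u | p) & u holds there. If s is false, the antecedent cannot hold. Either way (u | p) & u holds.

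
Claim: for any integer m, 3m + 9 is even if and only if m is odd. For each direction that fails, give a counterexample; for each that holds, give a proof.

Both directions hold.

Forward direction. Suppose 3m + 9 is even. Since 3 is odd, 3m and m have the same parity, so 3m + 9 ≡ m + 9 (mod 2). As 9 is odd, 3m + 9 is even exactly when m is odd. Thus m is odd.

Converse. Suppose m is odd; write m = 2j + 1. Then 3m + 9 = 3·(2j + 1) + 9 = 2·3j + 12, which is even.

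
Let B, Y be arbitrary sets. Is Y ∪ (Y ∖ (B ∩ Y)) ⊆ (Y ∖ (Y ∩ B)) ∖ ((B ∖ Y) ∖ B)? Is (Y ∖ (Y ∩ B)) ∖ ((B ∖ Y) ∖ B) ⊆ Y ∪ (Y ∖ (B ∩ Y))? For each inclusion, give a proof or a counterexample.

Reverse inclusion. Let x ∈ (Y ∖ (Y ∩ B)) ∖ ((B ∖ Y) ∖ B). Then x ∈ Y and x ∉ B, from which x ∈ Y ∪ (Y ∖ (B ∩ Y)).

Forward inclusion. This inclusion fails. Take B = {1}, Y = {1}; then 1 ∈ Y ∪ (Y ∖ (B ∩ Y)) but 1 ∉ (Y ∖ (Y ∩ B)) ∖ ((B ∖ Y) ∖ B).

(⊆) fails; (⊇) holds.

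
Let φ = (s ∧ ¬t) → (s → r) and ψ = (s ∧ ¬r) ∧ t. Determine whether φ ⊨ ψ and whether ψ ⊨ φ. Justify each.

The forward direction fails; the converse holds.

[⇒] This fails. Under s = F, t = F, r = F, the left side is true but the right side is false.

[⇐] Assume the antecedent. If s is true, the antecedent forces (s = T, t = T, r = F), and (s ∧ ¬t) → (s → r) holds there. If s is false, the antecedent cannot hold. Either way (s ∧ ¬t) → (s → r) holds.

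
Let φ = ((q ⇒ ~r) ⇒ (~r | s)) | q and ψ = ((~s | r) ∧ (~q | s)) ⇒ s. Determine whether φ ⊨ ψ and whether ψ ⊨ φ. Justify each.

Not equivalent: only (⇐) holds.

(⇒) This fails. Under s = F, q = F, r = F, the left side is true but the right side is false.

(⇐) Assume the antecedent. If s is true, ((q ⇒ ~r) ⇒ (~r | s)) | q reduces to true regardless of the other variables. If s is false, the antecedent forces (s = F, q = T, r = F) or (s = F, q = T, r = T), and ((q ⇒ ~r) ⇒ (~r | s)) | q holds there. Either way ((q ⇒ ~r) ⇒ (~r | s)) | q holds.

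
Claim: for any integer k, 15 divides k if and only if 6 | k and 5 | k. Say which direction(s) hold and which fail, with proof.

Only the reverse direction holds.

(⟸) Suppose 6 ∣ k and 5 ∣ k. Any common multiple of 6 and 5 is a multiple of their lcm; here gcd(6, 5) = 1, so lcm(6, 5) = 6·5 = 30, so 30 ∣ k. Since 15 ∣ 30, it follows that 15 ∣ k.

(⟹) This fails: take k = 15. Certainly 15 ∣ 15, but 6 ∤ 15.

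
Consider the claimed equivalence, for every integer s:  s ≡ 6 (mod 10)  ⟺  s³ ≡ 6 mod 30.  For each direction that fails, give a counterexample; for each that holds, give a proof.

Forward direction. This fails: take s = 16. Then 16 ≡ 6 (mod 10), but 16³ = 4096 ≡ 16 (mod 30), not 6.

Converse. The residues r modulo 30 with r³ ≡ 6 (mod 30) are exactly {6}, and each is ≡ 6 (mod 10).

(⇒) fails; (⇐) holds.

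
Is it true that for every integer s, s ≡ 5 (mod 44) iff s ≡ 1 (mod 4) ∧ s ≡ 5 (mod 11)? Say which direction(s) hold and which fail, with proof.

The biconditional holds.

[⇒] Suppose s ≡ 5 (mod 44); write s = 44j + 5. Since 4 ∣ 44, reducing mod 4 gives s ≡ 5 ≡ 1 (mod 4); since 11 ∣ 44, reducing mod 11 gives s ≡ 5 (mod 11).

[⇐] Conversely, if s ≡ 1 (mod 4) and s ≡ 5 (mod 11), then by the Chinese remainder theorem s ≡ 5 (mod 44). This is exactly s ≡ 5 (mod 44).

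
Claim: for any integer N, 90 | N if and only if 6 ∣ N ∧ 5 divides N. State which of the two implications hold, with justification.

Only the forward direction holds.

[⇒] If 90 ∣ N, write N = 90q. Since 90 = 15·6, N = 6·(15q), so 6 ∣ N; and since 90 = 18·5, N = 5·(18q), so 5 ∣ N.

[⇐] This fails: take N = 30. Both 6 ∣ 30 and 5 ∣ 30, yet 30 is not a multiple of 90 (since 30 = 0·90 + 30), so 90 ∤ 30.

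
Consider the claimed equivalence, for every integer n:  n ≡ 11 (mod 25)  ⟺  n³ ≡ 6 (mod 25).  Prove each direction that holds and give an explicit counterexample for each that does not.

(⇒) Suppose n ≡ 11 (mod 25). Write n = 25j + 11. Then (25j + 11)³ = 15625j³ + 20625j² + 9075j + 1331 = 25(625j³ + 825j² + 363j + 53) + 6, so n³ ≡ 6 (mod 25).

(⇐) Conversely, suppose n³ ≡ 6 (mod 25). The only residue r in {0, …, 24} with r³ ≡ 6 (mod 25) is r = 11, so n ≡ 11 (mod 25).

Both implications hold.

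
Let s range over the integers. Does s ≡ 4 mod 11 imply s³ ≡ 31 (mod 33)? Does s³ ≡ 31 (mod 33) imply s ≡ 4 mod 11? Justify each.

(⇒) fails; (⇐) holds.

[⇒] This fails: take s = 15. Then 15 ≡ 4 (mod 11), but 15³ = 3375 ≡ 9 (mod 33), not 31.

[⇐] Conversely, the residues r modulo 33 with r³ ≡ 31 (mod 33) are exactly {4}, and each is ≡ 4 (mod 11).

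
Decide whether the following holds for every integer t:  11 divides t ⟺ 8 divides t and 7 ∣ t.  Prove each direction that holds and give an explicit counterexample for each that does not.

(→) This fails: take t = 11. Certainly 11 ∣ 11, but 8 ∤ 11.

(←) This fails: take t = 56. Both 8 ∣ 56 and 7 ∣ 56, yet 56 is not a multiple of 11 (since 56 = 5·11 + 1), so 11 ∤ 56.

Neither direction holds.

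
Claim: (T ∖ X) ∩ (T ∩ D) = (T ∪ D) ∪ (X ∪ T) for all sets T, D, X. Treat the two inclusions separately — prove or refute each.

Forward inclusion. Let x ∈ (T ∖ X) ∩ (T ∩ D). Then x ∈ T ∩ D and x ∉ X, from which x ∈ (T ∪ D) ∪ (X ∪ T).

Reverse inclusion. This inclusion fails. Take T = {1}, D = ∅, X = ∅; then 1 ∈ (T ∪ D) ∪ (X ∪ T) but 1 ∉ (T ∖ X) ∩ (T ∩ D).

Only the forward inclusion holds.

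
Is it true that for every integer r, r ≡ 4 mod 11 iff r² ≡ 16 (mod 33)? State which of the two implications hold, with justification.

(⟹) This fails: take r = 15. Then 15 ≡ 4 (mod 11), but 15² = 225 ≡ 27 (mod 33), not 16.

(⟸) This fails: take r = 7. Then 7² = 49 ≡ 16 (mod 33), yet 7 ≡ 7 (mod 11), not 4.

Neither direction holds.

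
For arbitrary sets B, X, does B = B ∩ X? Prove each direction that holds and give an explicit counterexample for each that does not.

The sets are not equal: only the reverse inclusion holds.

(⊆) This inclusion fails. Take B = {1}, X = ∅; then 1 ∈ B but 1 ∉ B ∩ X.

(⊇) Let x ∈ B ∩ X. Then x ∈ B ∩ X, from which x ∈ B.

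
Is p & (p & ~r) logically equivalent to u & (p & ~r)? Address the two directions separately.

(⇒) fails; (⇐) holds.

(⟹) This fails. Under r = F, p = T, u = F, the left side is true but the right side is false.

(⟸) Assume the antecedent. If r is true, the antecedent cannot hold. If r is false, the antecedent forces (r = F, p = T, u = T), and p & (p & ~r) holds there. Either way p & (p & ~r) holds.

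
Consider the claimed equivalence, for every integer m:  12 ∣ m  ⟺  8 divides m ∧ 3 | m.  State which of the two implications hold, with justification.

Converse. Suppose 8 ∣ m and 3 ∣ m. Any common multiple of 8 and 3 is a multiple of their lcm; here gcd(8, 3) = 1, so lcm(8, 3) = 8·3 = 24, so 24 ∣ m. Since 12 ∣ 24, it follows that 12 ∣ m.

Forward direction. This fails: take m = 12. Certainly 12 ∣ 12, but 8 ∤ 12.

The forward direction fails; the converse holds.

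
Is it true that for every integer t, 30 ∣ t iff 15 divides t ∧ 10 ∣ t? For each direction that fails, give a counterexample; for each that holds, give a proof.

The biconditional holds.

(⟸) Suppose 15 ∣ t and 10 ∣ t. Any common multiple of 15 and 10 is a multiple of their lcm; here lcm(15, 10) = 15·10/gcd(15, 10) = 150/5 = 30, so 30 ∣ t.

(⟹) If 30 ∣ t, write t = 30q. Since 30 = 2·15, t = 15·(2q), so 15 ∣ t; and since 30 = 3·10, t = 10·(3q), so 10 ∣ t.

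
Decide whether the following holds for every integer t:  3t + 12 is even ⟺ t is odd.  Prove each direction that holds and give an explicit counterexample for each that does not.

(⟹) This fails: t = 0 gives 3t + 12 = 12, which is even, but 0 is even, not odd.

(⟸) This also fails: t = 7 is odd, but 3t + 12 = 33 is odd, not even.

Neither direction holds.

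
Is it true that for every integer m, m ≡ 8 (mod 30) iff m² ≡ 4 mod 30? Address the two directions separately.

(⟹) Suppose m ≡ 8 (mod 30). Write m = 30j + 8. Then (30j + 8)² = 900j² + 480j + 64 = 30(30j² + 16j + 2) + 4, so m² ≡ 4 (mod 30).

(⟸) This fails: take m = 2. Then 2² = 4 ≡ 4 (mod 30), yet 2 ≡ 2 (mod 30), not 8.

The forward direction holds; the converse fails.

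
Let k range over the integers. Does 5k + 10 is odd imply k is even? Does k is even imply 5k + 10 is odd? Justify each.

(→) This fails: k = 1 gives 5k + 10 = 15, which is odd, but 1 is odd, not even.

(←) This also fails: k = 0 is even, but 5k + 10 = 10 is even, not odd.

Neither direction holds.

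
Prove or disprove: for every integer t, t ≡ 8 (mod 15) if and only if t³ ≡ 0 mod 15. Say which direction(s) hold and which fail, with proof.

Neither direction holds.

Forward direction. This fails: take t = 8. Then 8 ≡ 8 (mod 15), but 8³ = 512 ≡ 2 (mod 15), not 0.

Converse. This fails: take t = 0. Then 0³ = 0 ≡ 0 (mod 15), yet 0 ≡ 0 (mod 15), not 8.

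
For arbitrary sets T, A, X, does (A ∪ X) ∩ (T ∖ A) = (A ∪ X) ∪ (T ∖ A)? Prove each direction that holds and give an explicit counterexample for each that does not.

The sets are not equal: only the forward inclusion holds.

(⟹) Let x ∈ (A ∪ X) ∩ (T ∖ A). Then x ∈ T ∩ X and x ∉ A, from which x ∈ (A ∪ X) ∪ (T ∖ A).

(⟸) This inclusion fails. Take T = {1}, A = ∅, X = ∅; then 1 ∈ (A ∪ X) ∪ (T ∖ A) but 1 ∉ (A ∪ X) ∩ (T ∖ A).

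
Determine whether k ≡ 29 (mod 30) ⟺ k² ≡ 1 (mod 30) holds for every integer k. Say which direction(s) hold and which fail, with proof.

Only the forward direction holds.

[⇒] Suppose k ≡ 29 (mod 30). Write k = 30j + 29. Then (30j + 29)² = 900j² + 1740j + 841 = 30(30j² + 58j + 28) + 1, so k² ≡ 1 (mod 30).

[⇐] This fails: take k = 1. Then 1² = 1 ≡ 1 (mod 30), yet 1 ≡ 1 (mod 30), not 29.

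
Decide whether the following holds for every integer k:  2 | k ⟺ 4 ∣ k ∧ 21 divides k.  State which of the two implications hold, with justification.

(⇒) fails; (⇐) holds.

(⇒) This fails: take k = 2. Certainly 2 ∣ 2, but 4 ∤ 2.

(⇐) Suppose 4 ∣ k and 21 ∣ k. Any common multiple of 4 and 21 is a multiple of their lcm; here gcd(4, 21) = 1, so lcm(4, 21) = 4·21 = 84, so 84 ∣ k. Since 2 ∣ 84, it follows that 2 ∣ k.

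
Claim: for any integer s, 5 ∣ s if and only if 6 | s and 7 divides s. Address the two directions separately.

Neither implication holds.

(⇒) This fails: take s = 5. Certainly 5 ∣ 5, but 6 ∤ 5.

(⇐) This fails: take s = 42. Both 6 ∣ 42 and 7 ∣ 42, yet 42 is not a multiple of 5 (since 42 = 8·5 + 2), so 5 ∤ 42.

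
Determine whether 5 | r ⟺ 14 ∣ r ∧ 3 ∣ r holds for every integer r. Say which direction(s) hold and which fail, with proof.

[⇒] This fails: take r = 5. Certainly 5 ∣ 5, but 14 ∤ 5.

[⇐] This fails: take r = 42. Both 14 ∣ 42 and 3 ∣ 42, yet 42 is not a multiple of 5 (since 42 = 8·5 + 2), so 5 ∤ 42.

Neither direction holds.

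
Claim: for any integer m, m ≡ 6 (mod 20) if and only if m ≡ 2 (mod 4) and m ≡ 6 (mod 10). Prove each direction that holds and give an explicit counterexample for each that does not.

[⇒] Suppose m ≡ 6 (mod 20); write m = 20j + 6. Since 4 ∣ 20, reducing mod 4 gives m ≡ 6 ≡ 2 (mod 4); since 10 ∣ 20, reducing mod 10 gives m ≡ 6 (mod 10).

[⇐] Conversely, if m ≡ 2 (mod 4) and m ≡ 6 (mod 10), then by the Chinese remainder theorem m ≡ 6 (mod 20). This is exactly m ≡ 6 (mod 20).

Equivalent; both directions hold.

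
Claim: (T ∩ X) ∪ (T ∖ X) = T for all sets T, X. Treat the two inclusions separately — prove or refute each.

(⟸) Let x ∈ T. Then either x ∈ T and x ∉ X; or x ∈ T ∩ X. In each case x ∈ (T ∩ X) ∪ (T ∖ X), so T ⊆ (T ∩ X) ∪ (T ∖ X).

(⟹) Let x ∈ (T ∩ X) ∪ (T ∖ X). Then either x ∈ T and x ∉ X; or x ∈ T ∩ X. In each case x ∈ T, so (T ∩ X) ∪ (T ∖ X) ⊆ T.

Both inclusions hold.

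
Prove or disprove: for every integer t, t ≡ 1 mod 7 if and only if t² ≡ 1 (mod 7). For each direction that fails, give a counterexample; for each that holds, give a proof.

(⟹) Suppose t ≡ 1 mod 7. Write t = 7j + 1. Then (7j + 1)² = 49j² + 14j + 1 = 7(7j² + 2j) + 1, so t² ≡ 1 (mod 7).

(⟸) This fails: take t = 6. Then 6² = 36 ≡ 1 (mod 7), yet 6 ≡ 6 (mod 7), not 1.

(⇒) holds; (⇐) fails.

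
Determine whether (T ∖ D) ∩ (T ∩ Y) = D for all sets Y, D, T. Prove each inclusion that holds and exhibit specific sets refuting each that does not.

(⟹) This inclusion fails. Take Y = {1}, D = ∅, T = {1}; then 1 ∈ (T ∖ D) ∩ (T ∩ Y) but 1 ∉ D.

(⟸) This inclusion fails. Take Y = ∅, D = {1}, T = ∅; then 1 ∈ D but 1 ∉ (T ∖ D) ∩ (T ∩ Y).

Both inclusions fail.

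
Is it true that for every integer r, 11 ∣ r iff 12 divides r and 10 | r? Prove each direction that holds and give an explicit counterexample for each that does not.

(⇒) fails and (⇐) fails.

(⟹) This fails: take r = 11. Certainly 11 ∣ 11, but 12 ∤ 11.

(⟸) This fails: take r = 60. Both 12 ∣ 60 and 10 ∣ 60, yet 60 is not a multiple of 11 (since 60 = 5·11 + 5), so 11 ∤ 60.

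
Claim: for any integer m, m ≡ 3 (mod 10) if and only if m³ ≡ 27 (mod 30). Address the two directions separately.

(⟹) This fails: take m = 13. Then 13 ≡ 3 (mod 10), but 13³ = 2197 ≡ 7 (mod 30), not 27.

(⟸) Conversely, the residues r modulo 30 with r³ ≡ 27 (mod 30) are exactly {3}, and each is ≡ 3 (mod 10).

Only the reverse direction holds.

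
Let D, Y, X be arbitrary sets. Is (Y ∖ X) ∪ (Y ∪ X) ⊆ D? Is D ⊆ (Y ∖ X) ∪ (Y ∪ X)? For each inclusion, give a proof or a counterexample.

Neither inclusion holds.

(⊆) This inclusion fails. Take D = ∅, Y = {1}, X = ∅; then 1 ∈ (Y ∖ X) ∪ (Y ∪ X) but 1 ∉ D.

(⊇) This inclusion fails. Take D = {1}, Y = ∅, X = ∅; then 1 ∈ D but 1 ∉ (Y ∖ X) ∪ (Y ∪ X).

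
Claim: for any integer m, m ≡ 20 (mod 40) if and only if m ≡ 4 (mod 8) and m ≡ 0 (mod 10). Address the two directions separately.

Both implications hold.

Forward direction. Suppose m ≡ 20 (mod 40); write m = 40j + 20. Since 8 ∣ 40, reducing mod 8 gives m ≡ 20 ≡ 4 (mod 8); since 10 ∣ 40, reducing mod 10 gives m ≡ 20 ≡ 0 (mod 10).

Converse. If m ≡ 4 (mod 8) and m ≡ 0 (mod 10), then by the Chinese remainder theorem m ≡ 20 (mod 40). This is exactly m ≡ 20 (mod 40).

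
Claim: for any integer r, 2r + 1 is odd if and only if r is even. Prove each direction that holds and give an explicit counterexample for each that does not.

Only the converse holds.

(⇒) This fails: take r = 1. Then 2r + 1 = 3, which is odd, yet r = 1 is odd, not even.

(⇐) Suppose r is even. Since 2 is even, 2r is even for every r, so 2r + 1 has the same parity as 1, which is odd. Hence 2r + 1 is odd.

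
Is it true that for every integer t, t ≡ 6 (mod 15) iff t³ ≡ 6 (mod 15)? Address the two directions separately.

[⇒] Suppose t ≡ 6 (mod 15). Write t = 15j + 6. Then (15j + 6)³ = 3375j³ + 4050j² + 1620j + 216 = 15(225j³ + 270j² + 108j + 14) + 6, so t³ ≡ 6 (mod 15).

[⇐] Conversely, suppose t³ ≡ 6 (mod 15). The only residue r in {0, …, 14} with r³ ≡ 6 (mod 15) is r = 6, so t ≡ 6 (mod 15).

Both implications hold.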